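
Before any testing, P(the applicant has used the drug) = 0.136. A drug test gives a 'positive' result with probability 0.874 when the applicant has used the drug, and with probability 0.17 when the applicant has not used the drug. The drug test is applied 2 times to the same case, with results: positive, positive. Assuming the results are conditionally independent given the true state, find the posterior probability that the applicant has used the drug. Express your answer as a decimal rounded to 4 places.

Posterior P(H) ≈ 0.8062

Let H be the event that the applicant has used the drug; start with P(H) = 0.136. P('positive'|H) = 0.874, P('positive'|¬H) = 0.17.
Update on result 1 ('positive'): P(H) ← 0.874·0.1360 / (0.874·0.1360 + 0.17·0.8640) = 0.11886/0.26574 = 0.4473.
Update on result 2 ('positive'): P(H) ← 0.874·0.4473 / (0.874·0.4473 + 0.17·0.5527) = 0.39093/0.48489 = 0.8062.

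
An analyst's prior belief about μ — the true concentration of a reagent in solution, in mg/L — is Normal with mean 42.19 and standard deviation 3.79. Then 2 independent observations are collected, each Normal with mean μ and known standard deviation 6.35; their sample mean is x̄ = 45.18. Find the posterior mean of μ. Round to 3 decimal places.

Prior precision 1/τ₀² = 1/3.79² = 0.0696180; data precision n/σ² = 2/6.35² = 0.0496001.
Posterior precision = 0.0696180 + 0.0496001 = 0.119218.
Posterior mean = (0.0696180·42.19 + 0.0496001·45.18) / 0.119218 = 43.434.

Posterior mean ≈ 43.434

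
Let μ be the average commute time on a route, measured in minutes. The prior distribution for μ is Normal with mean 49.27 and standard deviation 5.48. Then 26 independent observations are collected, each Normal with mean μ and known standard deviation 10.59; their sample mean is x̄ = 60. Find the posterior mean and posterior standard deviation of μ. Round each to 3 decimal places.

Posterior mean ≈ 58.652; posterior SD ≈ 1.942

Prior precision 1/τ₀² = 1/5.48² = 0.0332996; data precision n/σ² = 26/10.59² = 0.231836.
Posterior precision = 0.0332996 + 0.231836 = 0.265136, giving posterior SD = 1/√0.265136 = 1.942.
Posterior mean = (0.0332996·49.27 + 0.231836·60) / 0.265136 = 58.652.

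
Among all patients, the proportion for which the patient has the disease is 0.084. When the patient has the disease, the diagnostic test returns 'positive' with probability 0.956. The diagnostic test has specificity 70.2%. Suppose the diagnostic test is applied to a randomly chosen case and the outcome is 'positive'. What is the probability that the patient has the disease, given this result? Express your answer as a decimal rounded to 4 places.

P(H | E) ≈ 0.2273

Write H for 'the patient has the disease'. Prior odds H:¬H = 0.084/0.916 = 0.091703. For the 'positive' outcome, the likelihood ratio is 0.956/0.298 = 3.2081.
Posterior odds = 0.091703 × 3.2081 = 0.29419, so P(H|E) = 0.29419/(1+0.29419) = 0.2273.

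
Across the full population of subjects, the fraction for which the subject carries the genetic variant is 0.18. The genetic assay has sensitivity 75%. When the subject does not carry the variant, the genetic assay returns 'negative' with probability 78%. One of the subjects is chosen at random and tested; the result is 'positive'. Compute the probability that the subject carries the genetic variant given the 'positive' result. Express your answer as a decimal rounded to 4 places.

P(H | E) ≈ 0.4280

Let H be the event that the subject carries the genetic variant. P(H) = 0.18, so P(¬H) = 0.82. With E the 'positive' result, P(E|H) = 0.75 and P(E|¬H) = 0.22.
P(E) = 0.75·0.18 + 0.22·0.82 = 0.13500 + 0.18040 = 0.31540.
By Bayes' theorem, P(H|E) = 0.13500 / 0.31540 = 0.4280.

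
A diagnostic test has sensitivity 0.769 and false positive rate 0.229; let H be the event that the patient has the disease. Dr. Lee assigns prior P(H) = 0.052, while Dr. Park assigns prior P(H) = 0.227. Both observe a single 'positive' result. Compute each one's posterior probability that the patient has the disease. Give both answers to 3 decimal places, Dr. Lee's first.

Dr. Lee: 0.156; Dr. Park: 0.497

P('+'|H) = 0.769, P('+'|¬H) = 0.229.
Dr. Lee: numerator 0.769·0.052 = 0.039988; evidence = 0.039988+0.229·0.948 = 0.25708; posterior = 0.156.
Dr. Park: numerator 0.769·0.227 = 0.17456; evidence = 0.17456+0.229·0.773 = 0.35158; posterior = 0.497.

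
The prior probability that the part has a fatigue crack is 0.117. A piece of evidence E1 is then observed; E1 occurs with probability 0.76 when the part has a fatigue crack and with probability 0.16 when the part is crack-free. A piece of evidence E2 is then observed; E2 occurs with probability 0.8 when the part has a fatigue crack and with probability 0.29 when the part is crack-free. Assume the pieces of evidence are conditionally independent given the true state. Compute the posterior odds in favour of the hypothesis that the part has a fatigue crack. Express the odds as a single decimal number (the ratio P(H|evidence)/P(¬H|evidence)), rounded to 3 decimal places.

Posterior odds ≈ 1.736

Prior odds = 0.117/(1−0.117) = 0.13250.
Likelihood ratio for E1 = 0.76/0.16 = 4.7500.
Likelihood ratio for E2 = 0.8/0.29 = 2.7586.
Posterior odds = prior odds × LR₁ × LR₂ = 1.7362.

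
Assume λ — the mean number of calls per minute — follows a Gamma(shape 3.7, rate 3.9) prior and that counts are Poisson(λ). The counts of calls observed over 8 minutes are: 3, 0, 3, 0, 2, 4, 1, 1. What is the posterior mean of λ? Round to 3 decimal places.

The Poisson likelihood adds the total count to the shape and the number of exposure periods to the rate. Here ∑xᵢ = 14 and n = 8, so shape 3.7→17.7 and rate 3.9→11.9.
E[λ | data] = 17.7/11.9 = 1.487.

Posterior mean ≈ 1.487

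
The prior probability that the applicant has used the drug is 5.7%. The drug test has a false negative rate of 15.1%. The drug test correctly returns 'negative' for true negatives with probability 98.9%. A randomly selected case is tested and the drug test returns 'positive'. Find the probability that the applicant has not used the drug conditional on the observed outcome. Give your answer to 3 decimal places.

Write H for 'the applicant has used the drug'. Prior odds H:¬H = 0.057/0.943 = 0.060445. For the 'positive' outcome, the likelihood ratio is 0.849/0.011 = 77.182.
Posterior odds = 0.060445 × 77.182 = 4.6653, so P(H|E) = 4.6653/(1+4.6653) = 0.823. Then P(¬H|E) = 1 − 0.823 = 0.177.

P(¬H | E) ≈ 0.177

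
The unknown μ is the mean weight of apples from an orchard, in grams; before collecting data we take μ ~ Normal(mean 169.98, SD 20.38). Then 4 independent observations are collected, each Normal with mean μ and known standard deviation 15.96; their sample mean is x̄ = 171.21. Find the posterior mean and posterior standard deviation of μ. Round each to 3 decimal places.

Posterior mean ≈ 171.046; posterior SD ≈ 7.431

Prior precision 1/τ₀² = 1/20.38² = 0.00240764; data precision n/σ² = 4/15.96² = 0.0157034.
Posterior precision = 0.00240764 + 0.0157034 = 0.0181111, giving posterior SD = 1/√0.0181111 = 7.431.
Posterior mean = (0.00240764·169.98 + 0.0157034·171.21) / 0.0181111 = 171.046.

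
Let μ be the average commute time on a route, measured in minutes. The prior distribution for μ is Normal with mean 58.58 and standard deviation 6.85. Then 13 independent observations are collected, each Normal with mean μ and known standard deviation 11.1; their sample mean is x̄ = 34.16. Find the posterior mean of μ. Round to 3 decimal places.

Prior precision 1/τ₀² = 1/6.85² = 0.0213117; data precision n/σ² = 13/11.1² = 0.105511.
Posterior precision = 0.0213117 + 0.105511 = 0.126823.
Posterior mean = (0.0213117·58.58 + 0.105511·34.16) / 0.126823 = 38.264.

Posterior mean ≈ 38.264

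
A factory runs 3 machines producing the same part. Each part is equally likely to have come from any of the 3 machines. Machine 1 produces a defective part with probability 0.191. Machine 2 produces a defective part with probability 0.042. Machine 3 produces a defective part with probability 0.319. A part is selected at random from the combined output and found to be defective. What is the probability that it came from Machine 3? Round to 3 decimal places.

Tabulate prior·likelihood by source: [1] prior 0.333333, lik 0.191, product 0.06367; [2] prior 0.333333, lik 0.042, product 0.01400; [3] prior 0.333333, lik 0.319, product 0.1063.
Normalizing constant = 0.18400; the posterior for Machine 3 is its product over the sum, 0.1063/0.18400 = 0.578.

Posterior probability ≈ 0.578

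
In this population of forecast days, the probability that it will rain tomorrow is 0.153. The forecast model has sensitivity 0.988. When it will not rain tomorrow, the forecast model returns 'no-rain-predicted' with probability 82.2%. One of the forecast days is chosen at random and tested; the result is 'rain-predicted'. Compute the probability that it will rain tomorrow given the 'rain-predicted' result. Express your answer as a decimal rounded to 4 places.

P(H | E) ≈ 0.5007

Write H for 'it will rain tomorrow'. Prior odds H:¬H = 0.153/0.847 = 0.18064. For the 'rain-predicted' outcome, the likelihood ratio is 0.988/0.178 = 5.5506.
Posterior odds = 0.18064 × 5.5506 = 1.0026, so P(H|E) = 1.0026/(1+1.0026) = 0.5007.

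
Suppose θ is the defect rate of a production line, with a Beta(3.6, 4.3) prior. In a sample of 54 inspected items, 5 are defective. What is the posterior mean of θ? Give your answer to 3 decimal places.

The binomial likelihood is conjugate to the Beta prior: with 5 successes and 49 failures, the posterior is Beta(3.6+5, 4.3+49) = Beta(8.6, 53.3).
E[θ | data] = 8.6/(8.6+53.3) = 0.139.

Posterior mean ≈ 0.139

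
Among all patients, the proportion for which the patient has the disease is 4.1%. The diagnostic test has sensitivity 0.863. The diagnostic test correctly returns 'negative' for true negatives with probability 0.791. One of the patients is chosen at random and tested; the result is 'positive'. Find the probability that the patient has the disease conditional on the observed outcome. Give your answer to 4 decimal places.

Let H be the event that the patient has the disease. P(H) = 0.041, so P(¬H) = 0.959. With E the 'positive' result, P(E|H) = 0.863 and P(E|¬H) = 0.209.
P(E) = 0.863·0.041 + 0.209·0.959 = 0.035383 + 0.20043 = 0.23581.
By Bayes' theorem, P(H|E) = 0.035383 / 0.23581 = 0.1500.

P(H | E) ≈ 0.1500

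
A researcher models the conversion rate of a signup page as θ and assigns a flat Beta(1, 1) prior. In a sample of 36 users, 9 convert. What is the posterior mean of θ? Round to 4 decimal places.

Observing 9 successes and 27 failures updates Beta(1, 1) by adding the success and failure counts to the two shape parameters: α = 1+9 = 10, β = 1+27 = 28.
Posterior mean = α/(α+β) = 10/38 = 0.2632.

Posterior mean ≈ 0.2632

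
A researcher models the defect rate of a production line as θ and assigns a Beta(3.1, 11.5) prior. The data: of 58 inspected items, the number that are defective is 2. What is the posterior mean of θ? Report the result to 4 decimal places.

The binomial likelihood is conjugate to the Beta prior: with 2 successes and 56 failures, the posterior is Beta(3.1+2, 11.5+56) = Beta(5.1, 67.5).
E[θ | data] = 5.1/(5.1+67.5) = 0.0702.

Posterior mean ≈ 0.0702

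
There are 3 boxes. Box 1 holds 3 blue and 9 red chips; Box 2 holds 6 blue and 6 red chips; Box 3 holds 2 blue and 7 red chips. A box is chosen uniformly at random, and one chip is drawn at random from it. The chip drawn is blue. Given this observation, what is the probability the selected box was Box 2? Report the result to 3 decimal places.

Posterior probability ≈ 0.514

Tabulate prior·likelihood by source: [1] prior 0.333333, lik 0.25, product 0.08333; [2] prior 0.333333, lik 0.5, product 0.1667; [3] prior 0.333333, lik 0.2222, product 0.07407.
Normalizing constant = 0.32407; the posterior for Box 2 is its product over the sum, 0.1667/0.32407 = 0.514.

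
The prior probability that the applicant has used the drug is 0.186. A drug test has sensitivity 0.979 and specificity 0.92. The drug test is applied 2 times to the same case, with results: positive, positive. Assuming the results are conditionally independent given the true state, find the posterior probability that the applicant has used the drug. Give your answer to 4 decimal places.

Let H be the event that the applicant has used the drug; start with P(H) = 0.186. P('positive'|H) = 0.979, P('positive'|¬H) = 0.08.
Update on result 1 ('positive'): P(H) ← 0.979·0.1860 / (0.979·0.1860 + 0.08·0.8140) = 0.18209/0.24721 = 0.7366.
Update on result 2 ('positive'): P(H) ← 0.979·0.7366 / (0.979·0.7366 + 0.08·0.2634) = 0.72112/0.74219 = 0.9716.

Posterior P(H) ≈ 0.9716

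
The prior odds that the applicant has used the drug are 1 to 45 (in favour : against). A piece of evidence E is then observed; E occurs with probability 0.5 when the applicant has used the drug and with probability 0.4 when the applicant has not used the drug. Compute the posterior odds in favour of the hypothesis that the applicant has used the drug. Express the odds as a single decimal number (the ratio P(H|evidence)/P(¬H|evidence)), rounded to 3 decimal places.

Prior odds = 1/45 = 0.022222. In log-odds, ln(0.022222) = -3.8067.
Add log likelihood ratio: ln(1.2500) = 0.22314.
Posterior log-odds = -3.5835, so posterior odds = exp(-3.5835) = 0.027778.

Posterior odds ≈ 0.028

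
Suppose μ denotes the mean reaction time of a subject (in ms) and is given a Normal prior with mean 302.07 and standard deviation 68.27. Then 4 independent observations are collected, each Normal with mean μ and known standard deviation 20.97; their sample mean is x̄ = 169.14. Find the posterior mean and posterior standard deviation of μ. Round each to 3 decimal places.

Posterior mean ≈ 172.203; posterior SD ≈ 10.363

With known σ, the Normal prior is conjugate. Weight on the data is w = (n/σ²)/(n/σ² + 1/τ₀²) = 0.00909627/(0.00909627+0.00021456) = 0.97696.
Posterior mean = w·x̄ + (1−w)·μ₀ = 0.97696·169.14 + 0.023044·302.07 = 172.203. Posterior variance = 1/(0.00909627+0.00021456) = 107.402, so SD = 10.363.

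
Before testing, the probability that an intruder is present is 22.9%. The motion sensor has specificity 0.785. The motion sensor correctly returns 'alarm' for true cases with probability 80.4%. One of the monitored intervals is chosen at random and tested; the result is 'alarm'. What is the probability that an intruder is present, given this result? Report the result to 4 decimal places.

Write H for 'an intruder is present'. Prior odds H:¬H = 0.229/0.771 = 0.29702. For the 'alarm' outcome, the likelihood ratio is 0.804/0.215 = 3.7395.
Posterior odds = 0.29702 × 3.7395 = 1.1107, so P(H|E) = 1.1107/(1+1.1107) = 0.5262.

P(H | E) ≈ 0.5262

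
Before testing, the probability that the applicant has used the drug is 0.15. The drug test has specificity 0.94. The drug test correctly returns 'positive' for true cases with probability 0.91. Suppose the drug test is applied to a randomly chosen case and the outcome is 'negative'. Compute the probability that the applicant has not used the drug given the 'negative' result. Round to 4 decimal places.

Let H be the event that the applicant has used the drug. P(H) = 0.15, so P(¬H) = 0.85. With E the 'negative' result, P(E|H) = 0.09 and P(E|¬H) = 0.94.
P(E) = 0.09·0.15 + 0.94·0.85 = 0.013500 + 0.79900 = 0.81250.
By Bayes' theorem, P(H|E) = 0.013500 / 0.81250 = 0.0166. Hence P(¬H|E) = 1 − 0.0166 = 0.9834.

P(¬H | E) ≈ 0.9834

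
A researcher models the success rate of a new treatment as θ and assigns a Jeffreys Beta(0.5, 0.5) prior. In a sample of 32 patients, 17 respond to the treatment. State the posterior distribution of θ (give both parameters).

The binomial likelihood is conjugate to the Beta prior: with 17 successes and 15 failures, the posterior is Beta(0.5+17, 0.5+15) = Beta(17.5, 15.5).

Posterior: Beta(17.5, 15.5)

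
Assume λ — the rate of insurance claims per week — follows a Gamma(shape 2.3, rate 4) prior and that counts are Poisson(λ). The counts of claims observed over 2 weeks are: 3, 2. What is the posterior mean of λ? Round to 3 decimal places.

Posterior mean ≈ 1.217

The Poisson likelihood adds the total count to the shape and the number of exposure periods to the rate. Here ∑xᵢ = 5 and n = 2, so shape 2.3→7.3 and rate 4→6.
E[λ | data] = 7.3/6 = 1.217.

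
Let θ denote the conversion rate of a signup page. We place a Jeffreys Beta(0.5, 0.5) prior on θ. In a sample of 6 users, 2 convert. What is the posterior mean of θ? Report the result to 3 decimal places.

Observing 2 successes and 4 failures updates Beta(0.5, 0.5) by adding the success and failure counts to the two shape parameters: α = 0.5+2 = 2.5, β = 0.5+4 = 4.5.
Posterior mean = α/(α+β) = 2.5/7 = 0.357.

Posterior mean ≈ 0.357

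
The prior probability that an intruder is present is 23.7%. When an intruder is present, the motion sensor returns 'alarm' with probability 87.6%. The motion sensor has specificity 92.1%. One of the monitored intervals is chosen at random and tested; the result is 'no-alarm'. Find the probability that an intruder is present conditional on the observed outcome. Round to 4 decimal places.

P(H | E) ≈ 0.0401

Let H be the event that an intruder is present. P(H) = 0.237, so P(¬H) = 0.763. With E the 'no-alarm' result, P(E|H) = 0.124 and P(E|¬H) = 0.921.
P(E) = 0.124·0.237 + 0.921·0.763 = 0.029388 + 0.70272 = 0.73211.
By Bayes' theorem, P(H|E) = 0.029388 / 0.73211 = 0.0401.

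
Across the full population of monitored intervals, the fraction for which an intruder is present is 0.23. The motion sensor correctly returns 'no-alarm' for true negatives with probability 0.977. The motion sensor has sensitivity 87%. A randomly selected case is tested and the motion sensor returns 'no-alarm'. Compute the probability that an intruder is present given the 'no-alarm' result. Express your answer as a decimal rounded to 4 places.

P(H | E) ≈ 0.0382

Let H be the event that an intruder is present. P(H) = 0.23, so P(¬H) = 0.77. With E the 'no-alarm' result, P(E|H) = 0.13 and P(E|¬H) = 0.977.
P(E) = 0.13·0.23 + 0.977·0.77 = 0.029900 + 0.75229 = 0.78219.
By Bayes' theorem, P(H|E) = 0.029900 / 0.78219 = 0.0382.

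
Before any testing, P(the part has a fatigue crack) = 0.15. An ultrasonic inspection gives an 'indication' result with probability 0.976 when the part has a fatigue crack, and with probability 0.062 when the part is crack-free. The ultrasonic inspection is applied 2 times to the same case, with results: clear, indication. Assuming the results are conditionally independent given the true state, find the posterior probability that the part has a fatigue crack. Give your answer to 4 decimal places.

With H the event that the part has a fatigue crack, the joint likelihood of the observed sequence is P(data|H) = 0.024·0.976 = 0.023424 and P(data|¬H) = 0.938·0.062 = 0.058156.
Bayes: P(H|data) = 0.15·0.023424 / (0.15·0.023424 + 0.85·0.058156) = 0.0035136/0.052946 = 0.0664.

Posterior P(H) ≈ 0.0664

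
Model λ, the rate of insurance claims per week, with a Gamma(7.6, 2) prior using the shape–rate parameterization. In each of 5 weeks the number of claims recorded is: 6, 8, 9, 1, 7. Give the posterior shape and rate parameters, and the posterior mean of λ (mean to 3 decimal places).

Posterior: Gamma(shape=38.6, rate=7); mean ≈ 5.514

Total count ∑xᵢ = 31 over n = 5 weeks.
Gamma is conjugate to the Poisson likelihood: posterior is Gamma(shape = 7.6+31 = 38.6, rate = 2+5 = 7).
Posterior mean = shape/rate = 38.6/7 = 5.514.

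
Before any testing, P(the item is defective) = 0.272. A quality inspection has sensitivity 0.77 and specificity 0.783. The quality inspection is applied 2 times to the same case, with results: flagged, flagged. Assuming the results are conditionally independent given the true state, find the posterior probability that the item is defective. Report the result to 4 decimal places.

Let H be the event that the item is defective; start with P(H) = 0.272. P('flagged'|H) = 0.77, P('flagged'|¬H) = 0.217.
Update on result 1 ('flagged'): P(H) ← 0.77·0.2720 / (0.77·0.2720 + 0.217·0.7280) = 0.20944/0.36742 = 0.5700.
Update on result 2 ('flagged'): P(H) ← 0.77·0.5700 / (0.77·0.5700 + 0.217·0.4300) = 0.43893/0.53223 = 0.8247.

Posterior P(H) ≈ 0.8247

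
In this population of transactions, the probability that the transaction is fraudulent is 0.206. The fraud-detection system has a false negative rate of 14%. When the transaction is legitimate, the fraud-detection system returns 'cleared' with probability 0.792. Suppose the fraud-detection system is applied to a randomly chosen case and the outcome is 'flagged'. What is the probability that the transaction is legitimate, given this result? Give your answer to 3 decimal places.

P(¬H | E) ≈ 0.482

Write H for 'the transaction is fraudulent'. Prior odds H:¬H = 0.206/0.794 = 0.25945. For the 'flagged' outcome, the likelihood ratio is 0.86/0.208 = 4.1346.
Posterior odds = 0.25945 × 4.1346 = 1.0727, so P(H|E) = 1.0727/(1+1.0727) = 0.518. Then P(¬H|E) = 1 − 0.518 = 0.482.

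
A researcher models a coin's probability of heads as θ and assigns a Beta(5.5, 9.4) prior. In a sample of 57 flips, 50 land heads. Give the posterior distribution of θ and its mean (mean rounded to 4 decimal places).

Observing 50 successes and 7 failures updates Beta(5.5, 9.4) by adding the success and failure counts to the two shape parameters: α = 5.5+50 = 55.5, β = 9.4+7 = 16.4.
E[θ | data] = 55.5/(55.5+16.4) = 0.7719.

Posterior: Beta(55.5, 16.4); mean ≈ 0.7719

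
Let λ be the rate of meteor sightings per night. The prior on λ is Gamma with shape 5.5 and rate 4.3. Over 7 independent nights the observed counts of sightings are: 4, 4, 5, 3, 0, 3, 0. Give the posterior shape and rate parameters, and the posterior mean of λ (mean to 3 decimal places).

The Poisson likelihood adds the total count to the shape and the number of exposure periods to the rate. Here ∑xᵢ = 19 and n = 7, so shape 5.5→24.5 and rate 4.3→11.3.
Posterior mean = shape/rate = 24.5/11.3 = 2.168.

Posterior: Gamma(shape=24.5, rate=11.3); mean ≈ 2.168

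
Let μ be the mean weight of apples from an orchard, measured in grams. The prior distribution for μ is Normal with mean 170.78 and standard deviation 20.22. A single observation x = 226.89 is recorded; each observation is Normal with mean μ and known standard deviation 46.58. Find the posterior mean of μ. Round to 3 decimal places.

Posterior mean ≈ 179.677

With known σ, the Normal prior is conjugate. Weight on the data is w = (n/σ²)/(n/σ² + 1/τ₀²) = 0.00046089/(0.00046089+0.00244589) = 0.15856.
Posterior mean = w·x̄ + (1−w)·μ₀ = 0.15856·226.89 + 0.84144·170.78 = 179.677.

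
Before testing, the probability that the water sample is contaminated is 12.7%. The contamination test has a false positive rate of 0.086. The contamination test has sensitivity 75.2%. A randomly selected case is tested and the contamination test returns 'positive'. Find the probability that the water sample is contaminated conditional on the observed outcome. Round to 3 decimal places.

P(H | E) ≈ 0.560

Write H for 'the water sample is contaminated'. Prior odds H:¬H = 0.127/0.873 = 0.14548. For the 'positive' outcome, the likelihood ratio is 0.752/0.086 = 8.7442.
Posterior odds = 0.14548 × 8.7442 = 1.2721, so P(H|E) = 1.2721/(1+1.2721) = 0.560.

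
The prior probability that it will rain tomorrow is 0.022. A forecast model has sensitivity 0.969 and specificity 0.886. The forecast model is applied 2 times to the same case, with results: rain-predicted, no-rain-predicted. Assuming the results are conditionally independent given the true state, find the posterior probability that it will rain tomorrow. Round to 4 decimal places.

Posterior P(H) ≈ 0.0066

With H the event that it will rain tomorrow, the joint likelihood of the observed sequence is P(data|H) = 0.969·0.031 = 0.030039 and P(data|¬H) = 0.114·0.886 = 0.10100.
Bayes: P(H|data) = 0.022·0.030039 / (0.022·0.030039 + 0.978·0.10100) = 0.00066086/0.099443 = 0.0066.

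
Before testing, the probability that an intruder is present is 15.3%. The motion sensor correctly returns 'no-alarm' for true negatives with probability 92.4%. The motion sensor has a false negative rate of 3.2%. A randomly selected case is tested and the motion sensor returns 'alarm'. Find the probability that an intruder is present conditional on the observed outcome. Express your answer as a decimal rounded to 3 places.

P(H | E) ≈ 0.697

Let H be the event that an intruder is present. P(H) = 0.153, so P(¬H) = 0.847. With E the 'alarm' result, P(E|H) = 0.968 and P(E|¬H) = 0.076.
P(E) = 0.968·0.153 + 0.076·0.847 = 0.14810 + 0.064372 = 0.21248.
By Bayes' theorem, P(H|E) = 0.14810 / 0.21248 = 0.697.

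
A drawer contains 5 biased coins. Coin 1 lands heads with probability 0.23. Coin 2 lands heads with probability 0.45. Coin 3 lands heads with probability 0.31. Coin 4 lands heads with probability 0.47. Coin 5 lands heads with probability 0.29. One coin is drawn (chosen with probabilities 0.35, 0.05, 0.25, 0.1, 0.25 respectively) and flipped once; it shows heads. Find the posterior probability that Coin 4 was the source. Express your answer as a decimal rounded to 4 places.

Posterior probability ≈ 0.1567

P(heads|C1) = 0.23; P(heads|C2) = 0.45; P(heads|C3) = 0.31; P(heads|C4) = 0.47; P(heads|C5) = 0.29.
Prior × likelihood for each source: 0.35·0.23=0.08050, 0.05·0.45=0.02250, 0.25·0.31=0.07750, 0.1·0.47=0.04700, 0.25·0.29=0.07250. Summing gives P(heads) = 0.30000.
P(Coin 4 | heads) = 0.04700 / 0.30000 = 0.1567.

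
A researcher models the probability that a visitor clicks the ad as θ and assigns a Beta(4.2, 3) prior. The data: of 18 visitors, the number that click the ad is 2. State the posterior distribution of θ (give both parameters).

Posterior: Beta(6.2, 19)

The binomial likelihood is conjugate to the Beta prior: with 2 successes and 16 failures, the posterior is Beta(4.2+2, 3+16) = Beta(6.2, 19).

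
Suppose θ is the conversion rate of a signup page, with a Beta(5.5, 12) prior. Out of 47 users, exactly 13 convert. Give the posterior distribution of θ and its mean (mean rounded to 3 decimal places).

Posterior: Beta(18.5, 46); mean ≈ 0.287

Observing 13 successes and 34 failures updates Beta(5.5, 12) by adding the success and failure counts to the two shape parameters: α = 5.5+13 = 18.5, β = 12+34 = 46.
Posterior mean = α/(α+β) = 18.5/64.5 = 0.287.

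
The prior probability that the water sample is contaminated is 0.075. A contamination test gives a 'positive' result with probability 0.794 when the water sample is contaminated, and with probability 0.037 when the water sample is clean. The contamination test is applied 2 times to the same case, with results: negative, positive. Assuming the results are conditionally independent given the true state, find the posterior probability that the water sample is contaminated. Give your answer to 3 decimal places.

With H the event that the water sample is contaminated, the joint likelihood of the observed sequence is P(data|H) = 0.206·0.794 = 0.16356 and P(data|¬H) = 0.963·0.037 = 0.035631.
Bayes: P(H|data) = 0.075·0.16356 / (0.075·0.16356 + 0.925·0.035631) = 0.012267/0.045226 = 0.2712.

Posterior P(H) ≈ 0.271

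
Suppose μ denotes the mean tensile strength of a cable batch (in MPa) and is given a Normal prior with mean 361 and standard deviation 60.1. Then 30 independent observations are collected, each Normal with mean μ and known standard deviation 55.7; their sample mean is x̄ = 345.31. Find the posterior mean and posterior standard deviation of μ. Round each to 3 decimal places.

Posterior mean ≈ 345.747; posterior SD ≈ 10.027

With known σ, the Normal prior is conjugate. Weight on the data is w = (n/σ²)/(n/σ² + 1/τ₀²) = 0.00966965/(0.00966965+0.00027685) = 0.97217.
Posterior mean = w·x̄ + (1−w)·μ₀ = 0.97217·345.31 + 0.027834·361 = 345.747. Posterior variance = 1/(0.00966965+0.00027685) = 100.538, so SD = 10.027.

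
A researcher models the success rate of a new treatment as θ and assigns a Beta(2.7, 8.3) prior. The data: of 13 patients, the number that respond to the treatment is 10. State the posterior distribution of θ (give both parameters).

Observing 10 successes and 3 failures updates Beta(2.7, 8.3) by adding the success and failure counts to the two shape parameters: α = 2.7+10 = 12.7, β = 8.3+3 = 11.3.

Posterior: Beta(12.7, 11.3)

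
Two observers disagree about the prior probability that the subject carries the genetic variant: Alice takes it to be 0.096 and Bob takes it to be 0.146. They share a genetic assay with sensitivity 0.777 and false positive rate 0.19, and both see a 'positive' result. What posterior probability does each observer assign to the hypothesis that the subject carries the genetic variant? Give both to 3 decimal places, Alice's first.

Alice: 0.303; Bob: 0.411

P('+'|H) = 0.777, P('+'|¬H) = 0.19.
Alice: numerator 0.777·0.096 = 0.074592; evidence = 0.074592+0.19·0.904 = 0.24635; posterior = 0.303.
Bob: numerator 0.777·0.146 = 0.11344; evidence = 0.11344+0.19·0.854 = 0.27570; posterior = 0.411.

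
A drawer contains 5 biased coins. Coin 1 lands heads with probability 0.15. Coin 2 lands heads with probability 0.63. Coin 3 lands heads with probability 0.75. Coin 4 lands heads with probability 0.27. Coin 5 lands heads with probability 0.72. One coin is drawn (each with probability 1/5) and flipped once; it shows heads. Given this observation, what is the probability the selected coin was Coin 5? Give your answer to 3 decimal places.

Posterior probability ≈ 0.286

Tabulate prior·likelihood by source: [1] prior 0.2, lik 0.15, product 0.03000; [2] prior 0.2, lik 0.63, product 0.1260; [3] prior 0.2, lik 0.75, product 0.1500; [4] prior 0.2, lik 0.27, product 0.05400; [5] prior 0.2, lik 0.72, product 0.1440.
Normalizing constant = 0.50400; the posterior for Coin 5 is its product over the sum, 0.1440/0.50400 = 0.286.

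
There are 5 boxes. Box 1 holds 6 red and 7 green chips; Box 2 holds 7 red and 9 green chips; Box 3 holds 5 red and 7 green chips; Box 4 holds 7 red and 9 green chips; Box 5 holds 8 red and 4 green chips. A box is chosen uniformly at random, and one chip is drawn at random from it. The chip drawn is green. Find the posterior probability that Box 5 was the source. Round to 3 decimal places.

Tabulate prior·likelihood by source: [1] prior 0.2, lik 0.5385, product 0.1077; [2] prior 0.2, lik 0.5625, product 0.1125; [3] prior 0.2, lik 0.5833, product 0.1167; [4] prior 0.2, lik 0.5625, product 0.1125; [5] prior 0.2, lik 0.3333, product 0.06667.
Normalizing constant = 0.51603; the posterior for Box 5 is its product over the sum, 0.06667/0.51603 = 0.129.

Posterior probability ≈ 0.129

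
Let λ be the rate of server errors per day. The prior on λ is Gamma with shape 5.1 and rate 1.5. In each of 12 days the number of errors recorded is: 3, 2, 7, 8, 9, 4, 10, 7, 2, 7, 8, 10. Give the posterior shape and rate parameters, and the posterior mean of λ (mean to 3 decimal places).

Posterior: Gamma(shape=82.1, rate=13.5); mean ≈ 6.081

The Poisson likelihood adds the total count to the shape and the number of exposure periods to the rate. Here ∑xᵢ = 77 and n = 12, so shape 5.1→82.1 and rate 1.5→13.5.
Posterior mean = shape/rate = 82.1/13.5 = 6.081.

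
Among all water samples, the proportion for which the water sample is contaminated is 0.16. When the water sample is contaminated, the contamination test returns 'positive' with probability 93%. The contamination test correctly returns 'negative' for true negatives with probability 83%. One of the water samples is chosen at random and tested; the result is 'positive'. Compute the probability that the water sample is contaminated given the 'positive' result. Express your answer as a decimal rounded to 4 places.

Let H be the event that the water sample is contaminated. P(H) = 0.16, so P(¬H) = 0.84. With E the 'positive' result, P(E|H) = 0.93 and P(E|¬H) = 0.17.
P(E) = 0.93·0.16 + 0.17·0.84 = 0.14880 + 0.14280 = 0.29160.
By Bayes' theorem, P(H|E) = 0.14880 / 0.29160 = 0.5103.

P(H | E) ≈ 0.5103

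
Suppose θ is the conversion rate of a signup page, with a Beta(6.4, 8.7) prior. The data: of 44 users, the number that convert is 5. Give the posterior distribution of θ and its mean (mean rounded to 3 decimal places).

Posterior: Beta(11.4, 47.7); mean ≈ 0.193

The binomial likelihood is conjugate to the Beta prior: with 5 successes and 39 failures, the posterior is Beta(6.4+5, 8.7+39) = Beta(11.4, 47.7).
E[θ | data] = 11.4/(11.4+47.7) = 0.193.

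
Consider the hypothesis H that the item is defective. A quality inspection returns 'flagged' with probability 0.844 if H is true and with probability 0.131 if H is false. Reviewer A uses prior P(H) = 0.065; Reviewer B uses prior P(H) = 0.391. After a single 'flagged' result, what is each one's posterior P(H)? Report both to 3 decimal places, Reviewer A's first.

P('+'|H) = 0.844, P('+'|¬H) = 0.131.
Reviewer A: numerator 0.844·0.065 = 0.054860; evidence = 0.054860+0.131·0.935 = 0.17735; posterior = 0.309.
Reviewer B: numerator 0.844·0.391 = 0.33000; evidence = 0.33000+0.131·0.609 = 0.40978; posterior = 0.805.

Reviewer A: 0.309; Reviewer B: 0.805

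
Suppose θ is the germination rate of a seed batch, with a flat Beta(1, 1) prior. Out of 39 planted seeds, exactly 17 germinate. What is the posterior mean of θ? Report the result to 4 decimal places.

Observing 17 successes and 22 failures updates Beta(1, 1) by adding the success and failure counts to the two shape parameters: α = 1+17 = 18, β = 1+22 = 23.
E[θ | data] = 18/(18+23) = 0.4390.

Posterior mean ≈ 0.4390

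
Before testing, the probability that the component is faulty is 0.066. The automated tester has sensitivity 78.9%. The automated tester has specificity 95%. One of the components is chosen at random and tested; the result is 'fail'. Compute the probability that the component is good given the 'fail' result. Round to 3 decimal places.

P(¬H | E) ≈ 0.473

Write H for 'the component is faulty'. Prior odds H:¬H = 0.066/0.934 = 0.070664. For the 'fail' outcome, the likelihood ratio is 0.789/0.05 = 15.780.
Posterior odds = 0.070664 × 15.780 = 1.1151, so P(H|E) = 1.1151/(1+1.1151) = 0.527. Then P(¬H|E) = 1 − 0.527 = 0.473.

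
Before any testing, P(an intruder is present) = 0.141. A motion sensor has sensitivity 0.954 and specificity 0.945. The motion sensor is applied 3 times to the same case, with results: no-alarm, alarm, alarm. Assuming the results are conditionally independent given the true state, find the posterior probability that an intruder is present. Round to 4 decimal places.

Let H be the event that an intruder is present; start with P(H) = 0.141. P('alarm'|H) = 0.954, P('alarm'|¬H) = 0.055.
Update on result 1 ('no-alarm'): P(H) ← 0.046·0.1410 / (0.046·0.1410 + 0.945·0.8590) = 0.0064860/0.81824 = 0.0079.
Update on result 2 ('alarm'): P(H) ← 0.954·0.0079 / (0.954·0.0079 + 0.055·0.9921) = 0.0075621/0.062126 = 0.1217.
Update on result 3 ('alarm'): P(H) ← 0.954·0.1217 / (0.954·0.1217 + 0.055·0.8783) = 0.11612/0.16443 = 0.7062.

Posterior P(H) ≈ 0.7062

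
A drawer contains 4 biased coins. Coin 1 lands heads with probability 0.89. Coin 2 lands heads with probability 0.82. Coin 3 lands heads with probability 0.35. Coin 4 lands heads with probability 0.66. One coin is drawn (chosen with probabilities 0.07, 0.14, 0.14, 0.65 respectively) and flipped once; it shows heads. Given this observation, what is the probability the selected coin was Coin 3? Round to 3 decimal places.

Tabulate prior·likelihood by source: [1] prior 0.07, lik 0.89, product 0.06230; [2] prior 0.14, lik 0.82, product 0.1148; [3] prior 0.14, lik 0.35, product 0.04900; [4] prior 0.65, lik 0.66, product 0.4290.
Normalizing constant = 0.65510; the posterior for Coin 3 is its product over the sum, 0.04900/0.65510 = 0.075.

Posterior probability ≈ 0.075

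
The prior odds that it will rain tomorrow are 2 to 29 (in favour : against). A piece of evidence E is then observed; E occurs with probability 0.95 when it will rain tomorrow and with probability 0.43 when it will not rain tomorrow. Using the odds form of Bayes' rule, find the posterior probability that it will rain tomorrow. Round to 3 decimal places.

Posterior probability ≈ 0.132

Prior odds = 2/29 = 0.068966. In log-odds, ln(0.068966) = -2.6741.
Add log likelihood ratio: ln(2.2093) = 0.79268.
Posterior log-odds = -1.8815, so posterior odds = exp(-1.8815) = 0.15237. Converting, P(H|E) = 0.15237/1.1524 = 0.132.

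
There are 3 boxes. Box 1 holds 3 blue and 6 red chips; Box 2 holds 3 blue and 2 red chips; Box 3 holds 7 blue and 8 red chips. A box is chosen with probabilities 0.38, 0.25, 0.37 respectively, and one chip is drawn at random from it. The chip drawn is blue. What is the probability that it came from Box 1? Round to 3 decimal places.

P(blue|Box 1) = 0.3333; P(blue|Box 2) = 0.6; P(blue|Box 3) = 0.4667.
Prior × likelihood for each source: 0.38·0.3333=0.1267, 0.25·0.6=0.1500, 0.37·0.4667=0.1727. Summing gives P(blue) = 0.44933.
P(Box 1 | blue) = 0.1267 / 0.44933 = 0.282.

Posterior probability ≈ 0.282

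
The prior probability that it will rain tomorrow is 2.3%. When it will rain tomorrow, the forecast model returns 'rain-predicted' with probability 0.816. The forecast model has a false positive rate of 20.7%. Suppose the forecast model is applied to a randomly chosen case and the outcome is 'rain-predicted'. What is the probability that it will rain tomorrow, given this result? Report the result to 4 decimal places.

Write H for 'it will rain tomorrow'. Prior odds H:¬H = 0.023/0.977 = 0.023541. For the 'rain-predicted' outcome, the likelihood ratio is 0.816/0.207 = 3.9420.
Posterior odds = 0.023541 × 3.9420 = 0.092801, so P(H|E) = 0.092801/(1+0.092801) = 0.0849.

P(H | E) ≈ 0.0849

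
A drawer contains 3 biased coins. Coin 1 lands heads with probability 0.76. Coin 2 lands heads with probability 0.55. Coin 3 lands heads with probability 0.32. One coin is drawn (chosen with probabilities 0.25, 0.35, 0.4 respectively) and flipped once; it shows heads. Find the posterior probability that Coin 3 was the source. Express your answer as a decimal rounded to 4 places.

Posterior probability ≈ 0.2507

Tabulate prior·likelihood by source: [1] prior 0.25, lik 0.76, product 0.1900; [2] prior 0.35, lik 0.55, product 0.1925; [3] prior 0.4, lik 0.32, product 0.1280.
Normalizing constant = 0.51050; the posterior for Coin 3 is its product over the sum, 0.1280/0.51050 = 0.2507.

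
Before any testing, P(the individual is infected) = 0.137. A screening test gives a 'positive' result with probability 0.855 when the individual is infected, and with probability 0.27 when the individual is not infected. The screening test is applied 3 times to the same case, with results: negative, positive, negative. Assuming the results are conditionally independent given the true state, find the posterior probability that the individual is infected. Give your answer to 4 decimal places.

With H the event that the individual is infected, the joint likelihood of the observed sequence is P(data|H) = 0.145·0.855·0.145 = 0.017976 and P(data|¬H) = 0.73·0.27·0.73 = 0.14388.
Bayes: P(H|data) = 0.137·0.017976 / (0.137·0.017976 + 0.863·0.14388) = 0.0024628/0.12663 = 0.0194.

Posterior P(H) ≈ 0.0194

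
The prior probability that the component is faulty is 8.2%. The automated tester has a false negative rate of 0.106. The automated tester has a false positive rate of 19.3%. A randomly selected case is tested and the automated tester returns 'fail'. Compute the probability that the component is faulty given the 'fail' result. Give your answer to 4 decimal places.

P(H | E) ≈ 0.2927

Let H be the event that the component is faulty. P(H) = 0.082, so P(¬H) = 0.918. With E the 'fail' result, P(E|H) = 0.894 and P(E|¬H) = 0.193.
P(E) = 0.894·0.082 + 0.193·0.918 = 0.073308 + 0.17717 = 0.25048.
By Bayes' theorem, P(H|E) = 0.073308 / 0.25048 = 0.2927.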